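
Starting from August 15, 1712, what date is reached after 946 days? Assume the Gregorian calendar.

March 19, 1715

+365 (one year) → Aug 15, 1713 (581 left).
+365 (one year) → Aug 15, 1714 (216 left).
Aug has 31 days: +17 → Sep 1, 1714 (199 left).
Sep has 30 days: +30 → Oct 1, 1714 (169 left).
Oct has 31 days: +31 → Nov 1, 1714 (138 left).
Nov has 30 days: +30 → Dec 1, 1714 (108 left).
Dec has 31 days: +31 → Jan 1, 1715 (77 left).
Jan has 31 days: +31 → Feb 1, 1715 (46 left).
Feb has 28 days: +28 → Mar 1, 1715 (18 left).
+18 → Mar 19, 1715.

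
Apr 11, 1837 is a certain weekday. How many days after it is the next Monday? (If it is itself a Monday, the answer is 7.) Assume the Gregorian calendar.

6

Apr 11, 1837 is a Tuesday.
From Tuesday to the next Monday is 6 days.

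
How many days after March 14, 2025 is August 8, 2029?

Mar 14, 2025 → Mar 14, 2026: 365 days.
Mar 14, 2026 → Mar 14, 2027: 365 days.
Mar 14, 2027 → Mar 14, 2028: 366 days (Feb 29, 2028 is in that span).
Mar 14, 2028 → Mar 14, 2029: 365 days.
Mar 14, 2029 → Apr 14, 2029: 31 days (March has 31).
Apr 14, 2029 → May 14, 2029: 30 days (April has 30).
May 14, 2029 → Jun 14, 2029: 31 days (May has 31).
Jun 14, 2029 → Jul 14, 2029: 30 days (June has 30).
Jul 14, 2029 → Aug 8, 2029: 25 days.
Total: 1608 days.

1608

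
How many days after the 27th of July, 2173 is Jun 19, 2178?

Jul 27, 2173 → Jul 27, 2174: 365 days.
Jul 27, 2174 → Jul 27, 2175: 365 days.
Jul 27, 2175 → Jul 27, 2176: 366 days (Feb 29, 2176 is in that span).
Jul 27, 2176 → Jul 27, 2177: 365 days.
Jul 27, 2177 → Aug 27, 2177: 31 days (July has 31).
Aug 27, 2177 → Sep 27, 2177: 31 days (August has 31).
Sep 27, 2177 → Oct 27, 2177: 30 days (September has 30).
Oct 27, 2177 → Nov 27, 2177: 31 days (October has 31).
Nov 27, 2177 → Dec 27, 2177: 30 days (November has 30).
Dec 27, 2177 → Jan 27, 2178: 31 days (December has 31).
Jan 27, 2178 → Feb 27, 2178: 31 days (January has 31).
Feb 27, 2178 → Mar 27, 2178: 28 days (February has 28).
Mar 27, 2178 → Apr 27, 2178: 31 days (March has 31).
Apr 27, 2178 → May 27, 2178: 30 days (April has 30).
May 27, 2178 → Jun 19, 2178: 23 days.
Total: 1788 days.

1788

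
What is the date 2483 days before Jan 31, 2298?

−365 (one year) → Jan 31, 2297 (2118 left).
−366 (one year; includes Feb 29, 2296) → Jan 31, 2296 (1752 left).
−365 (one year) → Jan 31, 2295 (1387 left).
−365 (one year) → Jan 31, 2294 (1022 left).
−365 (one year) → Jan 31, 2293 (657 left).
−366 (one year; includes Feb 29, 2292) → Jan 31, 2292 (291 left).
−31 → Dec 31, 2291 (end of Dec, 31 days; 260 left).
−31 → Nov 30, 2291 (end of Nov, 30 days; 229 left).
−30 → Oct 31, 2291 (end of Oct, 31 days; 199 left).
−31 → Sep 30, 2291 (end of Sep, 30 days; 168 left).
−30 → Aug 31, 2291 (end of Aug, 31 days; 138 left).
−31 → Jul 31, 2291 (end of Jul, 31 days; 107 left).
−31 → Jun 30, 2291 (end of Jun, 30 days; 76 left).
−30 → May 31, 2291 (end of May, 31 days; 46 left).
−31 → Apr 30, 2291 (end of Apr, 30 days; 15 left).
−15 → Apr 15, 2291.

April 15, 2291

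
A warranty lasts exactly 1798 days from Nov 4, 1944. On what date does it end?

October 7, 1949

+365 (one year) → Nov 4, 1945 (1433 left).
+365 (one year) → Nov 4, 1946 (1068 left).
+365 (one year) → Nov 4, 1947 (703 left).
+366 (one year; includes Feb 29, 1948) → Nov 4, 1948 (337 left).
Nov has 30 days: +27 → Dec 1, 1948 (310 left).
Dec has 31 days: +31 → Jan 1, 1949 (279 left).
Jan has 31 days: +31 → Feb 1, 1949 (248 left).
Feb has 28 days: +28 → Mar 1, 1949 (220 left).
Mar has 31 days: +31 → Apr 1, 1949 (189 left).
Apr has 30 days: +30 → May 1, 1949 (159 left).
May has 31 days: +31 → Jun 1, 1949 (128 left).
Jun has 30 days: +30 → Jul 1, 1949 (98 left).
Jul has 31 days: +31 → Aug 1, 1949 (67 left).
Aug has 31 days: +31 → Sep 1, 1949 (36 left).
Sep has 30 days: +30 → Oct 1, 1949 (6 left).
+6 → Oct 7, 1949.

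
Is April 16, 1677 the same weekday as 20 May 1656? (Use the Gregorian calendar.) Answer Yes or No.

No

From May 20, 1656 to Apr 16, 1677 is 7636 days.
7636 mod 7 = 6, so they are different weekdays.
(May 20, 1656 is a Saturday; Apr 16, 1677 is a Friday.)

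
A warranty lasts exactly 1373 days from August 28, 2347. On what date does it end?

+366 (one year; includes Feb 29, 2348) → Aug 28, 2348 (1007 left).
+365 (one year) → Aug 28, 2349 (642 left).
+365 (one year) → Aug 28, 2350 (277 left).
Aug has 31 days: +4 → Sep 1, 2350 (273 left).
Sep has 30 days: +30 → Oct 1, 2350 (243 left).
Oct has 31 days: +31 → Nov 1, 2350 (212 left).
Nov has 30 days: +30 → Dec 1, 2350 (182 left).
Dec has 31 days: +31 → Jan 1, 2351 (151 left).
Jan has 31 days: +31 → Feb 1, 2351 (120 left).
Feb has 28 days: +28 → Mar 1, 2351 (92 left).
Mar has 31 days: +31 → Apr 1, 2351 (61 left).
Apr has 30 days: +30 → May 1, 2351 (31 left).
May has 31 days: +31 → Jun 1, 2351 (0 left).

June 1, 2351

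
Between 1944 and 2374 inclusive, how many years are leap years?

Multiples of 4 in [1944,2374]: 108.
Of those, multiples of 100: 4 (not leap unless ÷400).
Multiples of 400: 1.
Leap years = 108 − 4 + 1 = 105.

105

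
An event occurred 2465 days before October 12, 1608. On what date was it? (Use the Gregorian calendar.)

−366 (one year; includes Feb 29, 1608) → Oct 12, 1607 (2099 left).
−365 (one year) → Oct 12, 1606 (1734 left).
−365 (one year) → Oct 12, 1605 (1369 left).
−365 (one year) → Oct 12, 1604 (1004 left).
−366 (one year; includes Feb 29, 1604) → Oct 12, 1603 (638 left).
−365 (one year) → Oct 12, 1602 (273 left).
−12 → Sep 30, 1602 (end of Sep, 30 days; 261 left).
−30 → Aug 31, 1602 (end of Aug, 31 days; 231 left).
−31 → Jul 31, 1602 (end of Jul, 31 days; 200 left).
−31 → Jun 30, 1602 (end of Jun, 30 days; 169 left).
−30 → May 31, 1602 (end of May, 31 days; 139 left).
−31 → Apr 30, 1602 (end of Apr, 30 days; 108 left).
−30 → Mar 31, 1602 (end of Mar, 31 days; 78 left).
−31 → Feb 28, 1602 (end of Feb, 28 days; 47 left).
−28 → Jan 31, 1602 (end of Jan, 31 days; 19 left).
−19 → Jan 12, 1602.

January 12, 1602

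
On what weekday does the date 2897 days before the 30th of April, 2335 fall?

First find the weekday of Apr 30, 2335. Doomsday rule: the anchor day for the 2300s is Wednesday. For year 35: 35÷12 = 2 r 11, and 11÷4 = 2, so 2+11+2 = 15.
Wednesday + 15 ≡ Thursday — that's 2335's doomsday.
In April the doomsday date is Apr 4.
Apr 30 is 26 days after Apr 4; 26 mod 7 = 5, so Thursday + 5 = Tuesday.
2897 mod 7 = 6, so 2897 days before a Tuesday is Tuesday − 6 = Wednesday.

Wednesday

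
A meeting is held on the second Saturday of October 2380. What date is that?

October 11, 2380

October 1, 2380 is a Wednesday.
The first Saturday is therefore October 4 (3 days later).
The second Saturday is 4 + 1×7 = October 11.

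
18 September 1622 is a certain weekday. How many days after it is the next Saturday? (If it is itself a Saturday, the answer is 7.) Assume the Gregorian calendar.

6

Sep 18, 1622 is a Sunday.
From Sunday to the next Saturday is 6 days.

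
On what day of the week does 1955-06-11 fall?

Doomsday rule: the anchor day for the 1900s is Wednesday. For year 55: 55÷12 = 4 r 7, and 7÷4 = 1, so 4+7+1 = 12.
Wednesday + 12 ≡ Monday — that's 1955's doomsday.
In June the doomsday date is Jun 6.
Jun 11 is 5 days after Jun 6; 5 mod 7 = 5, so Monday + 5 = Saturday.

Saturday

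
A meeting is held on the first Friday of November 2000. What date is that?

November 1, 2000 is a Wednesday.
The first Friday is therefore November 3 (2 days later).

November 3, 2000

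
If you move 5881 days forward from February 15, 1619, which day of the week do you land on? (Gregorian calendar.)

Saturday

Feb 15, 1619 is a Friday.
5881 mod 7 = 1, so 5881 days after a Friday is Friday + 1 = Saturday.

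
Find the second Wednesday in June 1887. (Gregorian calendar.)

June 8, 1887

June 1, 1887 is a Wednesday.
The first Wednesday is therefore June 1 (same day).
The second Wednesday is 1 + 1×7 = June 8.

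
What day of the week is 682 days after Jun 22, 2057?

Monday

Jun 22, 2057 is a Friday.
682 mod 7 = 3, so 682 days after a Friday is Friday + 3 = Monday.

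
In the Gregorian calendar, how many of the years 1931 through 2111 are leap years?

Multiples of 4 in [1931,2111]: 45.
Of those, multiples of 100: 2 (not leap unless ÷400).
Multiples of 400: 1.
Leap years = 45 − 2 + 1 = 44.

44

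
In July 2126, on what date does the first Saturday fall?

July 6, 2126

July 1, 2126 is a Monday.
The first Saturday is therefore July 6 (5 days later).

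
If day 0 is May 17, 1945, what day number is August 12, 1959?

5200

May 17, 1945 → May 17, 1946: 365 days.
May 17, 1946 → May 17, 1947: 365 days.
May 17, 1947 → May 17, 1948: 366 days (Feb 29, 1948 is in that span).
May 17, 1948 → May 17, 1949: 365 days.
May 17, 1949 → May 17, 1950: 365 days.
May 17, 1950 → May 17, 1951: 365 days.
May 17, 1951 → May 17, 1952: 366 days (Feb 29, 1952 is in that span).
May 17, 1952 → May 17, 1953: 365 days.
May 17, 1953 → May 17, 1954: 365 days.
May 17, 1954 → May 17, 1955: 365 days.
May 17, 1955 → May 17, 1956: 366 days (Feb 29, 1956 is in that span).
May 17, 1956 → May 17, 1957: 365 days.
May 17, 1957 → May 17, 1958: 365 days.
May 17, 1958 → May 17, 1959: 365 days.
May 17, 1959 → Jun 17, 1959: 31 days (May has 31).
Jun 17, 1959 → Jul 17, 1959: 30 days (June has 30).
Jul 17, 1959 → Aug 12, 1959: 26 days.
Total: 5200 days.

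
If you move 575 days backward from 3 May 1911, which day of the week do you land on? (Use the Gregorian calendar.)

First find the weekday of May 3, 1911. Doomsday rule: the anchor day for the 1900s is Wednesday. For year 11: 11÷12 = 0 r 11, and 11÷4 = 2, so 0+11+2 = 13.
Wednesday + 13 ≡ Tuesday — that's 1911's doomsday.
In May the doomsday date is May 9.
May 3 is 6 days before May 9; 6 mod 7 = 6, so Tuesday − 6 = Wednesday.
575 mod 7 = 1, so 575 days before a Wednesday is Wednesday − 1 = Tuesday.

Tuesday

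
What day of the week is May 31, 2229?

Sunday

January 1, 2229 is a Thursday.
Jan 1, 2229 → Feb 1, 2229: 31 days (January has 31).
Feb 1, 2229 → Mar 1, 2229: 28 days (February has 28).
Mar 1, 2229 → Apr 1, 2229: 31 days (March has 31).
Apr 1, 2229 → May 1, 2229: 30 days (April has 30).
May 1, 2229 → May 31, 2229: 30 days.
Total: 150 days.
150 mod 7 = 3, so Thursday + 3 = Sunday.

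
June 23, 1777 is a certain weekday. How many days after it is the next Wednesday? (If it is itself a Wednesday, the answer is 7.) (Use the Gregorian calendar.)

2

Jun 23, 1777 is a Monday.
From Monday to the next Wednesday is 2 days.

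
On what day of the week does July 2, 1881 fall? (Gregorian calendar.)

Saturday

Doomsday rule: the anchor day for the 1800s is Friday. For year 81: 81÷12 = 6 r 9, and 9÷4 = 2, so 6+9+2 = 17.
Friday + 17 ≡ Monday — that's 1881's doomsday.
In July the doomsday date is Jul 11.
Jul 2 is 9 days before Jul 11; 9 mod 7 = 2, so Monday − 2 = Saturday.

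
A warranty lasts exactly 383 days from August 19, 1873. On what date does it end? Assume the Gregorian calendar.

Aug has 31 days: +13 → Sep 1, 1873 (370 left).
Sep has 30 days: +30 → Oct 1, 1873 (340 left).
Oct has 31 days: +31 → Nov 1, 1873 (309 left).
Nov has 30 days: +30 → Dec 1, 1873 (279 left).
Dec has 31 days: +31 → Jan 1, 1874 (248 left).
Jan has 31 days: +31 → Feb 1, 1874 (217 left).
Feb has 28 days: +28 → Mar 1, 1874 (189 left).
Mar has 31 days: +31 → Apr 1, 1874 (158 left).
Apr has 30 days: +30 → May 1, 1874 (128 left).
May has 31 days: +31 → Jun 1, 1874 (97 left).
Jun has 30 days: +30 → Jul 1, 1874 (67 left).
Jul has 31 days: +31 → Aug 1, 1874 (36 left).
Aug has 31 days: +31 → Sep 1, 1874 (5 left).
+5 → Sep 6, 1874.

September 6, 1874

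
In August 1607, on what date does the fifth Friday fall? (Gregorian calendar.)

August 31, 1607

August 1, 1607 is a Wednesday.
The first Friday is therefore August 3 (2 days later).
The fifth Friday is 3 + 4×7 = August 31.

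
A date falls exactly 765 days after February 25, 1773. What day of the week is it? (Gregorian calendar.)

Saturday

First find the weekday of Feb 25, 1773. Doomsday rule: the anchor day for the 1700s is Sunday. For year 73: 73÷12 = 6 r 1, and 1÷4 = 0, so 6+1+0 = 7.
Sunday + 7 ≡ Sunday — that's 1773's doomsday.
In February the doomsday date is Feb 28 (1773 is not a leap year).
Feb 25 is 3 days before Feb 28; 3 mod 7 = 3, so Sunday − 3 = Thursday.
765 mod 7 = 2, so 765 days after a Thursday is Thursday + 2 = Saturday.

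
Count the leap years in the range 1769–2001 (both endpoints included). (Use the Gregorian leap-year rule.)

Multiples of 4 in [1769,2001]: 58.
Of those, multiples of 100: 3 (not leap unless ÷400).
Multiples of 400: 1.
Leap years = 58 − 3 + 1 = 56.

56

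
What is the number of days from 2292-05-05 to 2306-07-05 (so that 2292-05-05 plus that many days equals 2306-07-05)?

May 5, 2292 → May 5, 2293: 365 days.
May 5, 2293 → May 5, 2294: 365 days.
May 5, 2294 → May 5, 2295: 365 days.
May 5, 2295 → May 5, 2296: 366 days (Feb 29, 2296 is in that span).
May 5, 2296 → May 5, 2297: 365 days.
May 5, 2297 → May 5, 2298: 365 days.
May 5, 2298 → May 5, 2299: 365 days.
May 5, 2299 → May 5, 2300: 365 days.
May 5, 2300 → May 5, 2301: 365 days.
May 5, 2301 → May 5, 2302: 365 days.
May 5, 2302 → May 5, 2303: 365 days.
May 5, 2303 → May 5, 2304: 366 days (Feb 29, 2304 is in that span).
May 5, 2304 → May 5, 2305: 365 days.
May 5, 2305 → May 5, 2306: 365 days.
May 5, 2306 → Jun 5, 2306: 31 days (May has 31).
Jun 5, 2306 → Jul 5, 2306: 30 days.
Total: 5173 days.

5173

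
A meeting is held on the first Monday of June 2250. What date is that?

June 3, 2250

June 1, 2250 is a Saturday.
The first Monday is therefore June 3 (2 days later).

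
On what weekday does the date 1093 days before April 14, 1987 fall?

Monday

Apr 14, 1987 is a Tuesday.
1093 mod 7 = 1, so 1093 days before a Tuesday is Tuesday − 1 = Monday.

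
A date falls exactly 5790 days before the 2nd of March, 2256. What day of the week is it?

Saturday

Mar 2, 2256 is a Sunday.
5790 mod 7 = 1, so 5790 days before a Sunday is Sunday − 1 = Saturday.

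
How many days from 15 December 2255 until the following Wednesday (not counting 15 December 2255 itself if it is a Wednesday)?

Dec 15, 2255 is a Saturday.
From Saturday to the next Wednesday is 4 days.

4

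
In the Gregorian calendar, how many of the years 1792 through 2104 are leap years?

76

Multiples of 4 in [1792,2104]: 79.
Of those, multiples of 100: 4 (not leap unless ÷400).
Multiples of 400: 1.
Leap years = 79 − 4 + 1 = 76.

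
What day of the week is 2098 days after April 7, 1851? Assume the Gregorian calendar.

First find the weekday of Apr 7, 1851. Doomsday rule: the anchor day for the 1800s is Friday. For year 51: 51÷12 = 4 r 3, and 3÷4 = 0, so 4+3+0 = 7.
Friday + 7 ≡ Friday — that's 1851's doomsday.
In April the doomsday date is Apr 4.
Apr 7 is 3 days after Apr 4; 3 mod 7 = 3, so Friday + 3 = Monday.
2098 mod 7 = 5, so 2098 days after a Monday is Monday + 5 = Saturday.

Saturday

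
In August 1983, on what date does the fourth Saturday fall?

August 1, 1983 is a Monday.
The first Saturday is therefore August 6 (5 days later).
The fourth Saturday is 6 + 3×7 = August 27.

August 27, 1983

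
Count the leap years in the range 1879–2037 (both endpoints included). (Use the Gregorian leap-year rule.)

Multiples of 4 in [1879,2037]: 40.
Of those, multiples of 100: 2 (not leap unless ÷400).
Multiples of 400: 1.
Leap years = 40 − 2 + 1 = 39.

39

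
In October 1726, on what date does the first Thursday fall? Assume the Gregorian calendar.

October 3, 1726

October 1, 1726 is a Tuesday.
The first Thursday is therefore October 3 (2 days later).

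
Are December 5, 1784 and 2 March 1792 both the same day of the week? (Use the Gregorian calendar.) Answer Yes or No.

No

From Dec 5, 1784 to Mar 2, 1792 is 2644 days.
2644 mod 7 = 5, so they are different weekdays.
(Dec 5, 1784 is a Sunday; Mar 2, 1792 is a Friday.)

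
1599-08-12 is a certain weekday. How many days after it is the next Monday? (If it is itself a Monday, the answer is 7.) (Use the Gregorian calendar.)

4

Aug 12, 1599 is a Thursday.
From Thursday to the next Monday is 4 days.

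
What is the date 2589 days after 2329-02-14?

+365 (one year) → Feb 14, 2330 (2224 left).
+365 (one year) → Feb 14, 2331 (1859 left).
+365 (one year) → Feb 14, 2332 (1494 left).
+366 (one year; includes Feb 29, 2332) → Feb 14, 2333 (1128 left).
+365 (one year) → Feb 14, 2334 (763 left).
+365 (one year) → Feb 14, 2335 (398 left).
Feb has 28 days: +15 → Mar 1, 2335 (383 left).
Mar has 31 days: +31 → Apr 1, 2335 (352 left).
Apr has 30 days: +30 → May 1, 2335 (322 left).
May has 31 days: +31 → Jun 1, 2335 (291 left).
Jun has 30 days: +30 → Jul 1, 2335 (261 left).
Jul has 31 days: +31 → Aug 1, 2335 (230 left).
Aug has 31 days: +31 → Sep 1, 2335 (199 left).
Sep has 30 days: +30 → Oct 1, 2335 (169 left).
Oct has 31 days: +31 → Nov 1, 2335 (138 left).
Nov has 30 days: +30 → Dec 1, 2335 (108 left).
Dec has 31 days: +31 → Jan 1, 2336 (77 left).
Jan has 31 days: +31 → Feb 1, 2336 (46 left).
Feb has 29 days: +29 → Mar 1, 2336 (17 left).
+17 → Mar 18, 2336.

March 18, 2336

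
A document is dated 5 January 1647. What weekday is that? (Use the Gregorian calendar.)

Doomsday rule: the anchor day for the 1600s is Tuesday. For year 47: 47÷12 = 3 r 11, and 11÷4 = 2, so 3+11+2 = 16.
Tuesday + 16 ≡ Thursday — that's 1647's doomsday.
In January the doomsday date is Jan 3 (1647 is not a leap year).
Jan 5 is 2 days after Jan 3; 2 mod 7 = 2, so Thursday + 2 = Saturday.

Saturday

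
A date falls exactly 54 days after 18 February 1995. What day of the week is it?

Thursday

Feb 18, 1995 is a Saturday.
54 mod 7 = 5, so 54 days after a Saturday is Saturday + 5 = Thursday.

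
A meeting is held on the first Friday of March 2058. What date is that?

March 1, 2058

March 1, 2058 is a Friday.
The first Friday is therefore March 1 (same day).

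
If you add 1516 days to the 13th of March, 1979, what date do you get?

+366 (one year; includes Feb 29, 1980) → Mar 13, 1980 (1150 left).
+365 (one year) → Mar 13, 1981 (785 left).
+365 (one year) → Mar 13, 1982 (420 left).
+365 (one year) → Mar 13, 1983 (55 left).
Mar has 31 days: +19 → Apr 1, 1983 (36 left).
Apr has 30 days: +30 → May 1, 1983 (6 left).
+6 → May 7, 1983.

May 7, 1983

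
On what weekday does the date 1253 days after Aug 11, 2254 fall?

Friday

First find the weekday of Aug 11, 2254. Doomsday rule: the anchor day for the 2200s is Friday. For year 54: 54÷12 = 4 r 6, and 6÷4 = 1, so 4+6+1 = 11.
Friday + 11 ≡ Tuesday — that's 2254's doomsday.
In August the doomsday date is Aug 8.
Aug 11 is 3 days after Aug 8; 3 mod 7 = 3, so Tuesday + 3 = Friday.
1253 mod 7 = 0, so 1253 days after a Friday is Friday + 0 = Friday.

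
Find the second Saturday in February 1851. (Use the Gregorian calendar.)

February 1, 1851 is a Saturday.
The first Saturday is therefore February 1 (same day).
The second Saturday is 1 + 1×7 = February 8.

February 8, 1851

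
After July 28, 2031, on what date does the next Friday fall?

August 1, 2031

Jul 28, 2031 is a Monday.
From Monday to the next Friday is 4 days.
Jul 28, 2031 + 4 = Aug 1, 2031.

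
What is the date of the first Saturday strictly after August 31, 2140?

September 3, 2140

Aug 31, 2140 is a Wednesday.
From Wednesday to the next Saturday is 3 days.
Aug 31, 2140 + 3 = Sep 3, 2140.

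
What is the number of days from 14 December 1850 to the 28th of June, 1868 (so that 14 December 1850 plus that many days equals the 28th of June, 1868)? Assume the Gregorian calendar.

Dec 14, 1850 → Dec 14, 1851: 365 days.
Dec 14, 1851 → Dec 14, 1852: 366 days (Feb 29, 1852 is in that span).
Dec 14, 1852 → Dec 14, 1853: 365 days.
Dec 14, 1853 → Dec 14, 1854: 365 days.
Dec 14, 1854 → Dec 14, 1855: 365 days.
Dec 14, 1855 → Dec 14, 1856: 366 days (Feb 29, 1856 is in that span).
Dec 14, 1856 → Dec 14, 1857: 365 days.
Dec 14, 1857 → Dec 14, 1858: 365 days.
Dec 14, 1858 → Dec 14, 1859: 365 days.
Dec 14, 1859 → Dec 14, 1860: 366 days (Feb 29, 1860 is in that span).
Dec 14, 1860 → Dec 14, 1861: 365 days.
Dec 14, 1861 → Dec 14, 1862: 365 days.
Dec 14, 1862 → Dec 14, 1863: 365 days.
Dec 14, 1863 → Dec 14, 1864: 366 days (Feb 29, 1864 is in that span).
Dec 14, 1864 → Dec 14, 1865: 365 days.
Dec 14, 1865 → Dec 14, 1866: 365 days.
Dec 14, 1866 → Dec 14, 1867: 365 days.
Dec 14, 1867 → Jan 14, 1868: 31 days (December has 31).
Jan 14, 1868 → Feb 14, 1868: 31 days (January has 31).
Feb 14, 1868 → Mar 14, 1868: 29 days (February has 29).
Mar 14, 1868 → Apr 14, 1868: 31 days (March has 31).
Apr 14, 1868 → May 14, 1868: 30 days (April has 30).
May 14, 1868 → Jun 14, 1868: 31 days (May has 31).
Jun 14, 1868 → Jun 28, 1868: 14 days.
Total: 6406 days.

6406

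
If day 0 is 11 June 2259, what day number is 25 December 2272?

Jun 11, 2259 → Jun 11, 2260: 366 days (Feb 29, 2260 is in that span).
Jun 11, 2260 → Jun 11, 2261: 365 days.
Jun 11, 2261 → Jun 11, 2262: 365 days.
Jun 11, 2262 → Jun 11, 2263: 365 days.
Jun 11, 2263 → Jun 11, 2264: 366 days (Feb 29, 2264 is in that span).
Jun 11, 2264 → Jun 11, 2265: 365 days.
Jun 11, 2265 → Jun 11, 2266: 365 days.
Jun 11, 2266 → Jun 11, 2267: 365 days.
Jun 11, 2267 → Jun 11, 2268: 366 days (Feb 29, 2268 is in that span).
Jun 11, 2268 → Jun 11, 2269: 365 days.
Jun 11, 2269 → Jun 11, 2270: 365 days.
Jun 11, 2270 → Jun 11, 2271: 365 days.
Jun 11, 2271 → Jun 11, 2272: 366 days (Feb 29, 2272 is in that span).
Jun 11, 2272 → Jul 11, 2272: 30 days (June has 30).
Jul 11, 2272 → Aug 11, 2272: 31 days (July has 31).
Aug 11, 2272 → Sep 11, 2272: 31 days (August has 31).
Sep 11, 2272 → Oct 11, 2272: 30 days (September has 30).
Oct 11, 2272 → Nov 11, 2272: 31 days (October has 31).
Nov 11, 2272 → Dec 11, 2272: 30 days (November has 30).
Dec 11, 2272 → Dec 25, 2272: 14 days.
Total: 4946 days.

4946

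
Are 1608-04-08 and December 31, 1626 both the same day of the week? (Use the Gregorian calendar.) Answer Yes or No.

No

From Apr 8, 1608 to Dec 31, 1626 is 6841 days.
6841 mod 7 = 2, so they are different weekdays.
(Apr 8, 1608 is a Tuesday; Dec 31, 1626 is a Thursday.)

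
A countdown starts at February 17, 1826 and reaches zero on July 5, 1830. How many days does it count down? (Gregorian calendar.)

Feb 17, 1826 → Feb 17, 1827: 365 days.
Feb 17, 1827 → Feb 17, 1828: 365 days.
Feb 17, 1828 → Feb 17, 1829: 366 days (Feb 29, 1828 is in that span).
Feb 17, 1829 → Feb 17, 1830: 365 days.
Feb 17, 1830 → Mar 17, 1830: 28 days (February has 28).
Mar 17, 1830 → Apr 17, 1830: 31 days (March has 31).
Apr 17, 1830 → May 17, 1830: 30 days (April has 30).
May 17, 1830 → Jun 17, 1830: 31 days (May has 31).
Jun 17, 1830 → Jul 5, 1830: 18 days.
Total: 1599 days.

1599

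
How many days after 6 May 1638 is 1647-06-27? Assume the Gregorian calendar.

3339

May 6, 1638 → May 6, 1639: 365 days.
May 6, 1639 → May 6, 1640: 366 days (Feb 29, 1640 is in that span).
May 6, 1640 → May 6, 1641: 365 days.
May 6, 1641 → May 6, 1642: 365 days.
May 6, 1642 → May 6, 1643: 365 days.
May 6, 1643 → May 6, 1644: 366 days (Feb 29, 1644 is in that span).
May 6, 1644 → May 6, 1645: 365 days.
May 6, 1645 → May 6, 1646: 365 days.
May 6, 1646 → May 6, 1647: 365 days.
May 6, 1647 → Jun 6, 1647: 31 days (May has 31).
Jun 6, 1647 → Jun 27, 1647: 21 days.
Total: 3339 days.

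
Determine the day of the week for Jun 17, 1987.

January 1, 1987 is a Thursday.
Jan 1, 1987 → Feb 1, 1987: 31 days (January has 31).
Feb 1, 1987 → Mar 1, 1987: 28 days (February has 28).
Mar 1, 1987 → Apr 1, 1987: 31 days (March has 31).
Apr 1, 1987 → May 1, 1987: 30 days (April has 30).
May 1, 1987 → Jun 1, 1987: 31 days (May has 31).
Jun 1, 1987 → Jun 17, 1987: 16 days.
Total: 167 days.
167 mod 7 = 6, so Thursday + 6 = Wednesday.

Wednesday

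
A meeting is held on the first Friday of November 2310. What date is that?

November 1, 2310 is a Tuesday.
The first Friday is therefore November 4 (3 days later).

November 4, 2310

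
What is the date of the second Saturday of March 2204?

March 1, 2204 is a Thursday.
The first Saturday is therefore March 3 (2 days later).
The second Saturday is 3 + 1×7 = March 10.

March 10, 2204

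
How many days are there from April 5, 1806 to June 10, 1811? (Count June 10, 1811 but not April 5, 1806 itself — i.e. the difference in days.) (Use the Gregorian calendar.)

1892

Apr 5, 1806 → Apr 5, 1807: 365 days.
Apr 5, 1807 → Apr 5, 1808: 366 days (Feb 29, 1808 is in that span).
Apr 5, 1808 → Apr 5, 1809: 365 days.
Apr 5, 1809 → Apr 5, 1810: 365 days.
Apr 5, 1810 → Apr 5, 1811: 365 days.
Apr 5, 1811 → May 5, 1811: 30 days (April has 30).
May 5, 1811 → Jun 5, 1811: 31 days (May has 31).
Jun 5, 1811 → Jun 10, 1811: 5 days.
Total: 1892 days.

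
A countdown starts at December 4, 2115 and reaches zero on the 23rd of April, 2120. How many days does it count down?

Dec 4, 2115 → Dec 4, 2116: 366 days (Feb 29, 2116 is in that span).
Dec 4, 2116 → Dec 4, 2117: 365 days.
Dec 4, 2117 → Dec 4, 2118: 365 days.
Dec 4, 2118 → Dec 4, 2119: 365 days.
Dec 4, 2119 → Jan 4, 2120: 31 days (December has 31).
Jan 4, 2120 → Feb 4, 2120: 31 days (January has 31).
Feb 4, 2120 → Mar 4, 2120: 29 days (February has 29).
Mar 4, 2120 → Apr 4, 2120: 31 days (March has 31).
Apr 4, 2120 → Apr 23, 2120: 19 days.
Total: 1602 days.

1602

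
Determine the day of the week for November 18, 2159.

Sunday

Doomsday rule: the anchor day for the 2100s is Sunday. For year 59: 59÷12 = 4 r 11, and 11÷4 = 2, so 4+11+2 = 17.
Sunday + 17 ≡ Wednesday — that's 2159's doomsday.
In November the doomsday date is Nov 7.
Nov 18 is 11 days after Nov 7; 11 mod 7 = 4, so Wednesday + 4 = Sunday.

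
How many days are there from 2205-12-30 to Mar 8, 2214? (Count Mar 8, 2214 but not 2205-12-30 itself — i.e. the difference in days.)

Dec 30, 2205 → Dec 30, 2206: 365 days.
Dec 30, 2206 → Dec 30, 2207: 365 days.
Dec 30, 2207 → Dec 30, 2208: 366 days (Feb 29, 2208 is in that span).
Dec 30, 2208 → Dec 30, 2209: 365 days.
Dec 30, 2209 → Dec 30, 2210: 365 days.
Dec 30, 2210 → Dec 30, 2211: 365 days.
Dec 30, 2211 → Dec 30, 2212: 366 days (Feb 29, 2212 is in that span).
Dec 30, 2212 → Dec 30, 2213: 365 days.
Dec 30, 2213 → Jan 30, 2214: 31 days (December has 31).
Jan 30, 2214 → Feb 28, 2214: 29 days (January has 31).
Feb 28, 2214 → Mar 8, 2214: 8 days.
Total: 2990 days.

2990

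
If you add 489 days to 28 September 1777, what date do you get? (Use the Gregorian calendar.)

January 30, 1779

+365 (one year) → Sep 28, 1778 (124 left).
Sep has 30 days: +3 → Oct 1, 1778 (121 left).
Oct has 31 days: +31 → Nov 1, 1778 (90 left).
Nov has 30 days: +30 → Dec 1, 1778 (60 left).
Dec has 31 days: +31 → Jan 1, 1779 (29 left).
+29 → Jan 30, 1779.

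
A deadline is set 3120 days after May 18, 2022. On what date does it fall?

December 2, 2030

+365 (one year) → May 18, 2023 (2755 left).
+366 (one year; includes Feb 29, 2024) → May 18, 2024 (2389 left).
+365 (one year) → May 18, 2025 (2024 left).
+365 (one year) → May 18, 2026 (1659 left).
+365 (one year) → May 18, 2027 (1294 left).
+366 (one year; includes Feb 29, 2028) → May 18, 2028 (928 left).
+365 (one year) → May 18, 2029 (563 left).
+365 (one year) → May 18, 2030 (198 left).
May has 31 days: +14 → Jun 1, 2030 (184 left).
Jun has 30 days: +30 → Jul 1, 2030 (154 left).
Jul has 31 days: +31 → Aug 1, 2030 (123 left).
Aug has 31 days: +31 → Sep 1, 2030 (92 left).
Sep has 30 days: +30 → Oct 1, 2030 (62 left).
Oct has 31 days: +31 → Nov 1, 2030 (31 left).
Nov has 30 days: +30 → Dec 1, 2030 (1 left).
+1 → Dec 2, 2030.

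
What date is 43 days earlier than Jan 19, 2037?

−19 → Dec 31, 2036 (end of Dec, 31 days; 24 left).
−24 → Dec 7, 2036.

December 7, 2036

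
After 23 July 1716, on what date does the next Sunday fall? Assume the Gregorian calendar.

July 26, 1716

Jul 23, 1716 is a Thursday.
From Thursday to the next Sunday is 3 days.
Jul 23, 1716 + 3 = Jul 26, 1716.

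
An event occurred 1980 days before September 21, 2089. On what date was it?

April 20, 2084

−365 (one year) → Sep 21, 2088 (1615 left).
−366 (one year; includes Feb 29, 2088) → Sep 21, 2087 (1249 left).
−365 (one year) → Sep 21, 2086 (884 left).
−365 (one year) → Sep 21, 2085 (519 left).
−365 (one year) → Sep 21, 2084 (154 left).
−21 → Aug 31, 2084 (end of Aug, 31 days; 133 left).
−31 → Jul 31, 2084 (end of Jul, 31 days; 102 left).
−31 → Jun 30, 2084 (end of Jun, 30 days; 71 left).
−30 → May 31, 2084 (end of May, 31 days; 41 left).
−31 → Apr 30, 2084 (end of Apr, 30 days; 10 left).
−10 → Apr 20, 2084.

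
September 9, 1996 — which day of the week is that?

Doomsday rule: the anchor day for the 1900s is Wednesday. For year 96: 96÷12 = 8 r 0, and 0÷4 = 0, so 8+0+0 = 8.
Wednesday + 8 ≡ Thursday — that's 1996's doomsday.
In September the doomsday date is Sep 5.
Sep 9 is 4 days after Sep 5; 4 mod 7 = 4, so Thursday + 4 = Monday.

Monday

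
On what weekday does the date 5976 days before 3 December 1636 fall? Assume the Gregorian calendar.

Friday

Dec 3, 1636 is a Wednesday.
5976 mod 7 = 5, so 5976 days before a Wednesday is Wednesday − 5 = Friday.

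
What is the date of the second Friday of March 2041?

March 1, 2041 is a Friday.
The first Friday is therefore March 1 (same day).
The second Friday is 1 + 1×7 = March 8.

March 8, 2041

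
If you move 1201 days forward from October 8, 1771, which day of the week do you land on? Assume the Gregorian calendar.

Oct 8, 1771 is a Tuesday.
1201 mod 7 = 4, so 1201 days after a Tuesday is Tuesday + 4 = Saturday.

Saturday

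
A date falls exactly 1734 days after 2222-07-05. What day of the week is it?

Jul 5, 2222 is a Friday.
1734 mod 7 = 5, so 1734 days after a Friday is Friday + 5 = Wednesday.

Wednesday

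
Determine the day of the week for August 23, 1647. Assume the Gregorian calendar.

Doomsday rule: the anchor day for the 1600s is Tuesday. For year 47: 47÷12 = 3 r 11, and 11÷4 = 2, so 3+11+2 = 16.
Tuesday + 16 ≡ Thursday — that's 1647's doomsday.
In August the doomsday date is Aug 8.
Aug 23 is 15 days after Aug 8; 15 mod 7 = 1, so Thursday + 1 = Friday.

Friday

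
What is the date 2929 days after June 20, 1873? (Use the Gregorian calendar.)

June 27, 1881

+365 (one year) → Jun 20, 1874 (2564 left).
+365 (one year) → Jun 20, 1875 (2199 left).
+366 (one year; includes Feb 29, 1876) → Jun 20, 1876 (1833 left).
+365 (one year) → Jun 20, 1877 (1468 left).
+365 (one year) → Jun 20, 1878 (1103 left).
+365 (one year) → Jun 20, 1879 (738 left).
+366 (one year; includes Feb 29, 1880) → Jun 20, 1880 (372 left).
Jun has 30 days: +11 → Jul 1, 1880 (361 left).
Jul has 31 days: +31 → Aug 1, 1880 (330 left).
Aug has 31 days: +31 → Sep 1, 1880 (299 left).
Sep has 30 days: +30 → Oct 1, 1880 (269 left).
Oct has 31 days: +31 → Nov 1, 1880 (238 left).
Nov has 30 days: +30 → Dec 1, 1880 (208 left).
Dec has 31 days: +31 → Jan 1, 1881 (177 left).
Jan has 31 days: +31 → Feb 1, 1881 (146 left).
Feb has 28 days: +28 → Mar 1, 1881 (118 left).
Mar has 31 days: +31 → Apr 1, 1881 (87 left).
Apr has 30 days: +30 → May 1, 1881 (57 left).
May has 31 days: +31 → Jun 1, 1881 (26 left).
+26 → Jun 27, 1881.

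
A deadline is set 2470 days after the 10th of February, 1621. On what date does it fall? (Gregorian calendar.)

November 16, 1627

+365 (one year) → Feb 10, 1622 (2105 left).
+365 (one year) → Feb 10, 1623 (1740 left).
+365 (one year) → Feb 10, 1624 (1375 left).
+366 (one year; includes Feb 29, 1624) → Feb 10, 1625 (1009 left).
+365 (one year) → Feb 10, 1626 (644 left).
+365 (one year) → Feb 10, 1627 (279 left).
Feb has 28 days: +19 → Mar 1, 1627 (260 left).
Mar has 31 days: +31 → Apr 1, 1627 (229 left).
Apr has 30 days: +30 → May 1, 1627 (199 left).
May has 31 days: +31 → Jun 1, 1627 (168 left).
Jun has 30 days: +30 → Jul 1, 1627 (138 left).
Jul has 31 days: +31 → Aug 1, 1627 (107 left).
Aug has 31 days: +31 → Sep 1, 1627 (76 left).
Sep has 30 days: +30 → Oct 1, 1627 (46 left).
Oct has 31 days: +31 → Nov 1, 1627 (15 left).
+15 → Nov 16, 1627.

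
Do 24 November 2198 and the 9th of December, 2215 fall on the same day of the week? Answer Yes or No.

From Nov 24, 2198 to Dec 9, 2215 is 6223 days.
6223 mod 7 = 0, so they are the same weekday.
(Nov 24, 2198 is a Saturday; Dec 9, 2215 is a Saturday.)

Yes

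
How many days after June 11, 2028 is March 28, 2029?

290

Jun 11, 2028 → Jul 11, 2028: 30 days (June has 30).
Jul 11, 2028 → Aug 11, 2028: 31 days (July has 31).
Aug 11, 2028 → Sep 11, 2028: 31 days (August has 31).
Sep 11, 2028 → Oct 11, 2028: 30 days (September has 30).
Oct 11, 2028 → Nov 11, 2028: 31 days (October has 31).
Nov 11, 2028 → Dec 11, 2028: 30 days (November has 30).
Dec 11, 2028 → Jan 11, 2029: 31 days (December has 31).
Jan 11, 2029 → Feb 11, 2029: 31 days (January has 31).
Feb 11, 2029 → Mar 11, 2029: 28 days (February has 28).
Mar 11, 2029 → Mar 28, 2029: 17 days.
Total: 290 days.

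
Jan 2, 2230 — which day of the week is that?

Saturday

January 1, 2230 is a Friday.
Jan 1, 2230 → Jan 2, 2230: 1 days.
Total: 1 days.
1 mod 7 = 1, so Friday + 1 = Saturday.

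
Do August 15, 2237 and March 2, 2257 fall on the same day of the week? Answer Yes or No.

From Aug 15, 2237 to Mar 2, 2257 is 7139 days.
7139 mod 7 = 6, so they are different weekdays.
(Aug 15, 2237 is a Tuesday; Mar 2, 2257 is a Monday.)

No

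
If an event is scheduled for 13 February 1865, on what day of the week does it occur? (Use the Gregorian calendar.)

Doomsday rule: the anchor day for the 1800s is Friday. For year 65: 65÷12 = 5 r 5, and 5÷4 = 1, so 5+5+1 = 11.
Friday + 11 ≡ Tuesday — that's 1865's doomsday.
In February the doomsday date is Feb 28 (1865 is not a leap year).
Feb 13 is 15 days before Feb 28; 15 mod 7 = 1, so Tuesday − 1 = Monday.

Monday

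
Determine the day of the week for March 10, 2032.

Wednesday

Doomsday rule: the anchor day for the 2000s is Tuesday. For year 32: 32÷12 = 2 r 8, and 8÷4 = 2, so 2+8+2 = 12.
Tuesday + 12 ≡ Sunday — that's 2032's doomsday.
In March the doomsday date is Mar 14.
Mar 10 is 4 days before Mar 14; 4 mod 7 = 4, so Sunday − 4 = Wednesday.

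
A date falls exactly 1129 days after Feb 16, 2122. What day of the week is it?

First find the weekday of Feb 16, 2122. Doomsday rule: the anchor day for the 2100s is Sunday. For year 22: 22÷12 = 1 r 10, and 10÷4 = 2, so 1+10+2 = 13.
Sunday + 13 ≡ Saturday — that's 2122's doomsday.
In February the doomsday date is Feb 28 (2122 is not a leap year).
Feb 16 is 12 days before Feb 28; 12 mod 7 = 5, so Saturday − 5 = Monday.
1129 mod 7 = 2, so 1129 days after a Monday is Monday + 2 = Wednesday.

Wednesday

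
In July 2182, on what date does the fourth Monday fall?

July 1, 2182 is a Monday.
The first Monday is therefore July 1 (same day).
The fourth Monday is 1 + 3×7 = July 22.

July 22, 2182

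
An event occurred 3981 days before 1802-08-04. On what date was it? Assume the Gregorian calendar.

September 9, 1791

−365 (one year) → Aug 4, 1801 (3616 left).
−365 (one year) → Aug 4, 1800 (3251 left).
−365 (one year) → Aug 4, 1799 (2886 left).
−365 (one year) → Aug 4, 1798 (2521 left).
−365 (one year) → Aug 4, 1797 (2156 left).
−365 (one year) → Aug 4, 1796 (1791 left).
−366 (one year; includes Feb 29, 1796) → Aug 4, 1795 (1425 left).
−365 (one year) → Aug 4, 1794 (1060 left).
−365 (one year) → Aug 4, 1793 (695 left).
−365 (one year) → Aug 4, 1792 (330 left).
−4 → Jul 31, 1792 (end of Jul, 31 days; 326 left).
−31 → Jun 30, 1792 (end of Jun, 30 days; 295 left).
−30 → May 31, 1792 (end of May, 31 days; 265 left).
−31 → Apr 30, 1792 (end of Apr, 30 days; 234 left).
−30 → Mar 31, 1792 (end of Mar, 31 days; 204 left).
−31 → Feb 29, 1792 (end of Feb, 29 days; 173 left).
−29 → Jan 31, 1792 (end of Jan, 31 days; 144 left).
−31 → Dec 31, 1791 (end of Dec, 31 days; 113 left).
−31 → Nov 30, 1791 (end of Nov, 30 days; 82 left).
−30 → Oct 31, 1791 (end of Oct, 31 days; 52 left).
−31 → Sep 30, 1791 (end of Sep, 30 days; 21 left).
−21 → Sep 9, 1791.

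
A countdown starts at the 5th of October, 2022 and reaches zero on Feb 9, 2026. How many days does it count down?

1223

Oct 5, 2022 → Oct 5, 2023: 365 days.
Oct 5, 2023 → Oct 5, 2024: 366 days (Feb 29, 2024 is in that span).
Oct 5, 2024 → Oct 5, 2025: 365 days.
Oct 5, 2025 → Nov 5, 2025: 31 days (October has 31).
Nov 5, 2025 → Dec 5, 2025: 30 days (November has 30).
Dec 5, 2025 → Jan 5, 2026: 31 days (December has 31).
Jan 5, 2026 → Feb 5, 2026: 31 days (January has 31).
Feb 5, 2026 → Feb 9, 2026: 4 days.
Total: 1223 days.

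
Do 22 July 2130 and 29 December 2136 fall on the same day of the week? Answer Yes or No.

Yes

From Jul 22, 2130 to Dec 29, 2136 is 2352 days.
2352 mod 7 = 0, so they are the same weekday.
(Jul 22, 2130 is a Saturday; Dec 29, 2136 is a Saturday.)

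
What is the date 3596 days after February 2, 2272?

December 7, 2281

+366 (one year; includes Feb 29, 2272) → Feb 2, 2273 (3230 left).
+365 (one year) → Feb 2, 2274 (2865 left).
+365 (one year) → Feb 2, 2275 (2500 left).
+365 (one year) → Feb 2, 2276 (2135 left).
+366 (one year; includes Feb 29, 2276) → Feb 2, 2277 (1769 left).
+365 (one year) → Feb 2, 2278 (1404 left).
+365 (one year) → Feb 2, 2279 (1039 left).
+365 (one year) → Feb 2, 2280 (674 left).
+366 (one year; includes Feb 29, 2280) → Feb 2, 2281 (308 left).
Feb has 28 days: +27 → Mar 1, 2281 (281 left).
Mar has 31 days: +31 → Apr 1, 2281 (250 left).
Apr has 30 days: +30 → May 1, 2281 (220 left).
May has 31 days: +31 → Jun 1, 2281 (189 left).
Jun has 30 days: +30 → Jul 1, 2281 (159 left).
Jul has 31 days: +31 → Aug 1, 2281 (128 left).
Aug has 31 days: +31 → Sep 1, 2281 (97 left).
Sep has 30 days: +30 → Oct 1, 2281 (67 left).
Oct has 31 days: +31 → Nov 1, 2281 (36 left).
Nov has 30 days: +30 → Dec 1, 2281 (6 left).
+6 → Dec 7, 2281.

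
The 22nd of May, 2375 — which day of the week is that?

Doomsday rule: the anchor day for the 2300s is Wednesday. For year 75: 75÷12 = 6 r 3, and 3÷4 = 0, so 6+3+0 = 9.
Wednesday + 9 ≡ Friday — that's 2375's doomsday.
In May the doomsday date is May 9.
May 22 is 13 days after May 9; 13 mod 7 = 6, so Friday + 6 = Thursday.

Thursday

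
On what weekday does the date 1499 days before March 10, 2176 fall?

Saturday

First find the weekday of Mar 10, 2176. Doomsday rule: the anchor day for the 2100s is Sunday. For year 76: 76÷12 = 6 r 4, and 4÷4 = 1, so 6+4+1 = 11.
Sunday + 11 ≡ Thursday — that's 2176's doomsday.
In March the doomsday date is Mar 14.
Mar 10 is 4 days before Mar 14; 4 mod 7 = 4, so Thursday − 4 = Sunday.
1499 mod 7 = 1, so 1499 days before a Sunday is Sunday − 1 = Saturday.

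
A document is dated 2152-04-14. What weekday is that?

Friday

Doomsday rule: the anchor day for the 2100s is Sunday. For year 52: 52÷12 = 4 r 4, and 4÷4 = 1, so 4+4+1 = 9.
Sunday + 9 ≡ Tuesday — that's 2152's doomsday.
In April the doomsday date is Apr 4.
Apr 14 is 10 days after Apr 4; 10 mod 7 = 3, so Tuesday + 3 = Friday.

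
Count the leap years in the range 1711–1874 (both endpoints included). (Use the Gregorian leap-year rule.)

40

Multiples of 4 in [1711,1874]: 41.
Of those, multiples of 100: 1 (not leap unless ÷400).
Multiples of 400: 0.
Leap years = 41 − 1 + 0 = 40.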